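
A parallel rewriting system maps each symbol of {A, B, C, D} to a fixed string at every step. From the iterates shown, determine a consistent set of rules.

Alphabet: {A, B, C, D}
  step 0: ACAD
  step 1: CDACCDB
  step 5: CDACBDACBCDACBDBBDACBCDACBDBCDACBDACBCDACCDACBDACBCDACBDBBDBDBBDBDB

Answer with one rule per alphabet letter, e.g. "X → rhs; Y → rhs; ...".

  step 0 ⇒ step 1: ACAD ⇒ CD·AC·CD·B
    A ↦ CD
    C ↦ AC
    D ↦ B
    B ↦ BD  (constrained at step 1)

A->CD, B->BD, C->AC, D->B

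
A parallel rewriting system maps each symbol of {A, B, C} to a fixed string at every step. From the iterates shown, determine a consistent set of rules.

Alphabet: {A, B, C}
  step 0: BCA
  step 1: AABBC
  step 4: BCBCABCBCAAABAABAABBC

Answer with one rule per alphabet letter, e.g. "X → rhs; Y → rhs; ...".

  step 0 ⇒ step 1: BCA ⇒ A·AB·BC
    A ↦ BC
    B ↦ A
    C ↦ AB

A->BC, B->A, C->AB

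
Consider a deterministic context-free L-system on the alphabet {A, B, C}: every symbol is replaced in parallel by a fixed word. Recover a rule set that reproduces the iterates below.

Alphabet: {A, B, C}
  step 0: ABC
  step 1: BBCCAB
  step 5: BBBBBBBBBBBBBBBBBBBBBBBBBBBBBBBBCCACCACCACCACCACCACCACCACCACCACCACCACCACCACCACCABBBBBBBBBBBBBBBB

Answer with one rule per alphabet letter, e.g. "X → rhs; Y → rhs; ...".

  step 0 ⇒ step 1: ABC ⇒ BB·CCA·B
    A ↦ BB
    B ↦ CCA
    C ↦ B

A->BB, B->CCA, C->B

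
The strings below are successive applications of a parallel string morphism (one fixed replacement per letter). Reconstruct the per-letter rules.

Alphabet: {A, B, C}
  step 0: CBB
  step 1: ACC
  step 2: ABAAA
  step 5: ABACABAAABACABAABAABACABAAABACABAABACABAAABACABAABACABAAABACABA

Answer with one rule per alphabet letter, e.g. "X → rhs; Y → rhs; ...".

A->ABA, B->C, C->A

  step 1 ⇒ step 2: ACC ⇒ ABA·A·A
    A ↦ ABA
    C ↦ A
  step 0 ⇒ step 1: CBB ⇒ A·C·C
    B ↦ C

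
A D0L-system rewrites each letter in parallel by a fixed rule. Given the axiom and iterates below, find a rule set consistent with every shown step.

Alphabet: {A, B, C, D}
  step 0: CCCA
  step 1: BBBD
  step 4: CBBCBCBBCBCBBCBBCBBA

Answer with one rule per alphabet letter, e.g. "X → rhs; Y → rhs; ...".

  step 0 ⇒ step 1: CCCA ⇒ B·B·B·D
    A ↦ D
    C ↦ B
    B ↦ CB  (constrained at step 1)
    D ↦ BA  (constrained at step 1)

A->D, B->CB, C->B, D->BA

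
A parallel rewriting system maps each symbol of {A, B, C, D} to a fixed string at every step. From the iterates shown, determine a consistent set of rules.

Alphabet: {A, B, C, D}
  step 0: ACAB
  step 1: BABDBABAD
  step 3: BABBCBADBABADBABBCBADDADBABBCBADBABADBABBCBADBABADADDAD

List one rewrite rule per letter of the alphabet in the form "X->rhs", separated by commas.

A->BAB, B->AD, C->D, D->BCB

  step 0 ⇒ step 1: ACAB ⇒ BAB·D·BAB·AD
    A ↦ BAB
    B ↦ AD
    C ↦ D
    D ↦ BCB  (constrained at step 1)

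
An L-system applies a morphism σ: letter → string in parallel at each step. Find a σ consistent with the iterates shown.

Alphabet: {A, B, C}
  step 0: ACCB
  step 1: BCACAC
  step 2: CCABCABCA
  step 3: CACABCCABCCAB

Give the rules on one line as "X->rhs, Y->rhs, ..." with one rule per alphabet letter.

  step 2 ⇒ step 3: CCABCABCA ⇒ CA·CA·B·C·CA·B·C·CA·B
    A ↦ B
    B ↦ C
    C ↦ CA

A->B, B->C, C->CA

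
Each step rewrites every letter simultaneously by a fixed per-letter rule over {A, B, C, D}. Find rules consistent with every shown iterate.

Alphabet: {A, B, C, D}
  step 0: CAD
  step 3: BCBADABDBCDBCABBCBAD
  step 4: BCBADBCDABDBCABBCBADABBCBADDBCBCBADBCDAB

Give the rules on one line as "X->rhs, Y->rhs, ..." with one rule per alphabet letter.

A->D, B->BC, C->BAD, D->AB

  step 3 ⇒ step 4: BCBADABDBCDBCABBCBAD ⇒ BC·BAD·BC·D·AB·D·BC·AB·BC·BAD·AB·BC·BAD·D·BC·BC·BAD·BC·D·AB
    A ↦ D
    B ↦ BC
    C ↦ BAD
    D ↦ AB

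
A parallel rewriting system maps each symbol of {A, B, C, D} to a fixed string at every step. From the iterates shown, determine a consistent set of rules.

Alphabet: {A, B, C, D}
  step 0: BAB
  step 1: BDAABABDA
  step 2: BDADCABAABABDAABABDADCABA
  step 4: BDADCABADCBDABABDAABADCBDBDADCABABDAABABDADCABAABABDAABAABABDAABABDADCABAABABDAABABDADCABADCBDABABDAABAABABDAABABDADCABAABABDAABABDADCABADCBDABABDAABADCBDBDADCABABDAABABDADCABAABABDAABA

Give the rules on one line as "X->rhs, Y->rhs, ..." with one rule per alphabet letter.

A->ABA, B->BDA, C->BD, D->DC

  step 1 ⇒ step 2: BDAABABDA ⇒ BDA·DC·ABA·ABA·BDA·ABA·BDA·DC·ABA
    A ↦ ABA
    B ↦ BDA
    D ↦ DC
    C ↦ BD  (constrained at step 2)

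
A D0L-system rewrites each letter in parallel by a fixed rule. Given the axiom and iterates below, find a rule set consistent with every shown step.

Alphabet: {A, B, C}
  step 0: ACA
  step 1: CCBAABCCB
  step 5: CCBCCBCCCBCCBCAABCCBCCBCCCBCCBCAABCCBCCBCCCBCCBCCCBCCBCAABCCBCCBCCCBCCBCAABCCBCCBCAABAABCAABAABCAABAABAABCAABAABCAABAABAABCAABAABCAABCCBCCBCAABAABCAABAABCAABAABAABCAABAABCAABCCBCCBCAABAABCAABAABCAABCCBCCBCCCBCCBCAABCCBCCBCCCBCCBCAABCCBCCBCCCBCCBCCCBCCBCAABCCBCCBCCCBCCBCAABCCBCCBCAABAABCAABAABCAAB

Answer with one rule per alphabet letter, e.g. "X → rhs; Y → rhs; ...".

  step 0 ⇒ step 1: ACA ⇒ CCB·AAB·CCB
    A ↦ CCB
    C ↦ AAB
    B ↦ C  (constrained at step 1)

A->CCB, B->C, C->AAB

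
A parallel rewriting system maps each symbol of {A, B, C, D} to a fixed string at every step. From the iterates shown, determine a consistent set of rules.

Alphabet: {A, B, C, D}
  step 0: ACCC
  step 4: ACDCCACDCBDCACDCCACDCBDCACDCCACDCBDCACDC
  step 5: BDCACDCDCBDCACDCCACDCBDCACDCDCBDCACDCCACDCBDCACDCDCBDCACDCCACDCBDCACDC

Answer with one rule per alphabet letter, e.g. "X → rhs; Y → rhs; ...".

  step 4 ⇒ step 5: ACDCCACDCBDCACDCCACDCBDCACDCCACDCBDCACDC ⇒ B·DC·AC·DC·DC·B·DC·AC·DC·C·AC·DC·B·DC·AC·DC·DC·B·DC·AC·DC·C·AC·DC·B·DC·AC·DC·DC·B·DC·AC·DC·C·AC·DC·B·DC·AC·DC
    A ↦ B
    B ↦ C
    C ↦ DC
    D ↦ AC

A->B, B->C, C->DC, D->AC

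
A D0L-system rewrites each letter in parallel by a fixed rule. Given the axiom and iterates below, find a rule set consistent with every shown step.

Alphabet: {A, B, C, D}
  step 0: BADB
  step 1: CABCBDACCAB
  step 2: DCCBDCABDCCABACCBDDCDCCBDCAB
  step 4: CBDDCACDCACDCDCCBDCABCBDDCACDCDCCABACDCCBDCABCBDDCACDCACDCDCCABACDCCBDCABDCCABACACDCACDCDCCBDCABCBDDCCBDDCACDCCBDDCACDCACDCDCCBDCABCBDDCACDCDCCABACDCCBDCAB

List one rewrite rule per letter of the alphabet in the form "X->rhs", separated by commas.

  step 1 ⇒ step 2: CABCBDACCAB ⇒ DC·CBD·CAB·DC·CAB·AC·CBD·DC·DC·CBD·CAB
    A ↦ CBD
    B ↦ CAB
    C ↦ DC
    D ↦ AC

A->CBD, B->CAB, C->DC, D->AC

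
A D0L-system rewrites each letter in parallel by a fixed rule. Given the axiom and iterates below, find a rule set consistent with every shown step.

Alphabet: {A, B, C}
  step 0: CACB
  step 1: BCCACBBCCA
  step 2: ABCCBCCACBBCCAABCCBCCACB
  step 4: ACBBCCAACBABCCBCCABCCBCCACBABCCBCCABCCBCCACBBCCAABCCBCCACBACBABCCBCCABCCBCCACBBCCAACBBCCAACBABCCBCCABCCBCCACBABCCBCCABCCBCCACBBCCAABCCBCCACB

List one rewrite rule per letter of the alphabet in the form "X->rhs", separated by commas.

A->ACB, B->A, C->BCC

  step 1 ⇒ step 2: BCCACBBCCA ⇒ A·BCC·BCC·ACB·BCC·A·A·BCC·BCC·ACB
    A ↦ ACB
    B ↦ A
    C ↦ BCC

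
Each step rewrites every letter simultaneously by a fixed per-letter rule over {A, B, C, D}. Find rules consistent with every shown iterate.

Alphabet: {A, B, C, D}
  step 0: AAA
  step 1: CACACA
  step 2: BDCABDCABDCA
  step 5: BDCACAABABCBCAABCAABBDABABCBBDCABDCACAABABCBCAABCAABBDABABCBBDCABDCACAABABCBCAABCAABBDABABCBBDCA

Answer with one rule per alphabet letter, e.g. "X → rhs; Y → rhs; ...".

A->CA, B->AB, C->BD, D->CB

  step 1 ⇒ step 2: CACACA ⇒ BD·CA·BD·CA·BD·CA
    A ↦ CA
    C ↦ BD
    B ↦ AB  (constrained at step 2)
    D ↦ CB  (constrained at step 2)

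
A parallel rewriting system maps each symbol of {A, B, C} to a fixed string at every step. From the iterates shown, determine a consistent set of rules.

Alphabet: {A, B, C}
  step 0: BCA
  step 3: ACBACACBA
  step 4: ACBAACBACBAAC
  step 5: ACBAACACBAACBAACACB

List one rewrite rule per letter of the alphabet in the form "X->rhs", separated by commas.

  step 4 ⇒ step 5: ACBAACBACBAAC ⇒ AC·B·A·AC·AC·B·A·AC·B·A·AC·AC·B
    A ↦ AC
    B ↦ A
    C ↦ B

A->AC, B->A, C->B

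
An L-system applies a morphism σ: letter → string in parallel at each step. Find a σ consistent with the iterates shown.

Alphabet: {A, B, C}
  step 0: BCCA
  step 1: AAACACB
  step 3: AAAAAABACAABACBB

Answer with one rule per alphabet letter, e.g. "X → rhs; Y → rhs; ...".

A->B, B->AA, C->AC

  step 0 ⇒ step 1: BCCA ⇒ AA·AC·AC·B
    A ↦ B
    B ↦ AA
    C ↦ AC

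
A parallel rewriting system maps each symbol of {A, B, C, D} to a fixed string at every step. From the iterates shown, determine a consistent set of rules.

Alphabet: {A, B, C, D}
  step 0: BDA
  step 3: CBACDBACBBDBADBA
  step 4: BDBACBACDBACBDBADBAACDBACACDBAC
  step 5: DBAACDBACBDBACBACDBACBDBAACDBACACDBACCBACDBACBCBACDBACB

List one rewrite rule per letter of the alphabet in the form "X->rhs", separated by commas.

  step 4 ⇒ step 5: BDBACBACDBACBDBADBAACDBACACDBAC ⇒ DBA·AC·DBA·C·B·DBA·C·B·AC·DBA·C·B·DBA·AC·DBA·C·AC·DBA·C·C·B·AC·DBA·C·B·C·B·AC·DBA·C·B
    A ↦ C
    B ↦ DBA
    C ↦ B
    D ↦ AC

A->C, B->DBA, C->B, D->AC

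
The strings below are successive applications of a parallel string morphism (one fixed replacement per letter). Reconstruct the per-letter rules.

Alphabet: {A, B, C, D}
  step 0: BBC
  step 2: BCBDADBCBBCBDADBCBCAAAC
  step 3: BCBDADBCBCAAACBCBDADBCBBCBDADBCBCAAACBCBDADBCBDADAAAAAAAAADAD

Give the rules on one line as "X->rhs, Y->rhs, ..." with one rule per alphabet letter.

  step 2 ⇒ step 3: BCBDADBCBBCBDADBCBCAAAC ⇒ BCB·DAD·BCB·C·AAA·C·BCB·DAD·BCB·BCB·DAD·BCB·C·AAA·C·BCB·DAD·BCB·DAD·AAA·AAA·AAA·DAD
    A ↦ AAA
    B ↦ BCB
    C ↦ DAD
    D ↦ C

A->AAA, B->BCB, C->DAD, D->C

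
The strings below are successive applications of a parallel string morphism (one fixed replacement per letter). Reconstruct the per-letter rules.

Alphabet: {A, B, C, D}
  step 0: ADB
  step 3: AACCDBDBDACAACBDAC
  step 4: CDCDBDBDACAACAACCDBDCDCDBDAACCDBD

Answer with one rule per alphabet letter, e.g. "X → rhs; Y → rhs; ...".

A->CD, B->A, C->BD, D->AC

  step 3 ⇒ step 4: AACCDBDBDACAACBDAC ⇒ CD·CD·BD·BD·AC·A·AC·A·AC·CD·BD·CD·CD·BD·A·AC·CD·BD
    A ↦ CD
    B ↦ A
    C ↦ BD
    D ↦ AC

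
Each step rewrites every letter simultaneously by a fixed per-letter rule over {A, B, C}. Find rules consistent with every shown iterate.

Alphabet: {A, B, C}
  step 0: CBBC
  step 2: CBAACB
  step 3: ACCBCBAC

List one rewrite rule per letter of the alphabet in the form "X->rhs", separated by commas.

A->CB, B->C, C->A

  step 2 ⇒ step 3: CBAACB ⇒ A·C·CB·CB·A·C
    A ↦ CB
    B ↦ C
    C ↦ A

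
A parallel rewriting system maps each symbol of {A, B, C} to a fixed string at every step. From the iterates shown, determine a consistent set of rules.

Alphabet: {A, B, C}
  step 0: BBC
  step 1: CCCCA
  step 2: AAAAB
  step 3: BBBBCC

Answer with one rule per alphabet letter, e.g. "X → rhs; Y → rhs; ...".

  step 2 ⇒ step 3: AAAAB ⇒ B·B·B·B·CC
    A ↦ B
    B ↦ CC
  step 0 ⇒ step 1: BBC ⇒ CC·CC·A
    C ↦ A

A->B, B->CC, C->A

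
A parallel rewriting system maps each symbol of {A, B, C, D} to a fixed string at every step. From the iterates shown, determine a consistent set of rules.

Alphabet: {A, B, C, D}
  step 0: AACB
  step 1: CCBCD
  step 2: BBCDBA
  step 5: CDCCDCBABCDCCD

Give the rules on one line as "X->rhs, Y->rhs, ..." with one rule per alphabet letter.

  step 1 ⇒ step 2: CCBCD ⇒ B·B·CD·B·A
    B ↦ CD
    C ↦ B
    D ↦ A
  step 0 ⇒ step 1: AACB ⇒ C·C·B·CD
    A ↦ C

A->C, B->CD, C->B, D->A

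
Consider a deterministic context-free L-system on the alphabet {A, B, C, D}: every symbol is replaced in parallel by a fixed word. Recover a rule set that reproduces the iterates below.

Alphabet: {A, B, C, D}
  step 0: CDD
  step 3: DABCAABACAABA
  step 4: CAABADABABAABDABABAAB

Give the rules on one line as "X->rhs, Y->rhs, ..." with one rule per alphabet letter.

A->AB, B->A, C->D, D->CA

  step 3 ⇒ step 4: DABCAABACAABA ⇒ CA·AB·A·D·AB·AB·A·AB·D·AB·AB·A·AB
    A ↦ AB
    B ↦ A
    C ↦ D
    D ↦ CA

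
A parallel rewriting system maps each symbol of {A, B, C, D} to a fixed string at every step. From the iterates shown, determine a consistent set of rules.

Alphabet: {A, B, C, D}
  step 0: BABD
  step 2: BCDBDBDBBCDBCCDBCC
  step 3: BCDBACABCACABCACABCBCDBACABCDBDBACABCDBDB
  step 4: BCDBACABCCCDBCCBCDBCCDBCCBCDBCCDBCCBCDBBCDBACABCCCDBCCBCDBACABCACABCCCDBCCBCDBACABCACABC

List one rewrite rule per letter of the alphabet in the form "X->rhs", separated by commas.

  step 3 ⇒ step 4: BCDBACABCACABCACABCBCDBACABCDBDBACABCDBDB ⇒ BC·DB·ACA·BC·CC·DB·CC·BC·DB·CC·DB·CC·BC·DB·CC·DB·CC·BC·DB·BC·DB·ACA·BC·CC·DB·CC·BC·DB·ACA·BC·ACA·BC·CC·DB·CC·BC·DB·ACA·BC·ACA·BC
    A ↦ CC
    B ↦ BC
    C ↦ DB
    D ↦ ACA

A->CC, B->BC, C->DB, D->ACA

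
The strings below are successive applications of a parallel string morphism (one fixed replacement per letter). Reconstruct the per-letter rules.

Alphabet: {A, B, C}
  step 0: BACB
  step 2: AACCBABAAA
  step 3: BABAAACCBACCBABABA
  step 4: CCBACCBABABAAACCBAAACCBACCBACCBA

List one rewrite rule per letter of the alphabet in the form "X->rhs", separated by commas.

A->BA, B->CC, C->A

  step 3 ⇒ step 4: BABAAACCBACCBABABA ⇒ CC·BA·CC·BA·BA·BA·A·A·CC·BA·A·A·CC·BA·CC·BA·CC·BA
    A ↦ BA
    B ↦ CC
    C ↦ A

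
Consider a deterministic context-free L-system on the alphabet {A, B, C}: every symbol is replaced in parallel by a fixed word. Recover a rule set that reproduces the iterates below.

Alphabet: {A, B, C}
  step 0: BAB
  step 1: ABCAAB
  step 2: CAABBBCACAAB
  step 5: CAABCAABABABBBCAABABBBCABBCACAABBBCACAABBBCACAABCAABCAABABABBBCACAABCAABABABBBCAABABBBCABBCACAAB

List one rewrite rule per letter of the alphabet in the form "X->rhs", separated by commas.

A->CA, B->AB, C->BB

  step 1 ⇒ step 2: ABCAAB ⇒ CA·AB·BB·CA·CA·AB
    A ↦ CA
    B ↦ AB
    C ↦ BB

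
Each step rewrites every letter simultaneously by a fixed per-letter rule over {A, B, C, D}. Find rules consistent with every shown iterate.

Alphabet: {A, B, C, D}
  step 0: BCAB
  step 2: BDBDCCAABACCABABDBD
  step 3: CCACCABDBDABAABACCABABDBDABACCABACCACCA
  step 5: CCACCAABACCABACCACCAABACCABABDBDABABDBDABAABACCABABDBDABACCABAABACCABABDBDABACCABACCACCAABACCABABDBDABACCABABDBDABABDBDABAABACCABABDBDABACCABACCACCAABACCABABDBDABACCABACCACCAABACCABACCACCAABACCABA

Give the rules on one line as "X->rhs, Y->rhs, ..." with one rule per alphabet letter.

A->ABA, B->CC, C->BD, D->A

  step 2 ⇒ step 3: BDBDCCAABACCABABDBD ⇒ CC·A·CC·A·BD·BD·ABA·ABA·CC·ABA·BD·BD·ABA·CC·ABA·CC·A·CC·A
    A ↦ ABA
    B ↦ CC
    C ↦ BD
    D ↦ A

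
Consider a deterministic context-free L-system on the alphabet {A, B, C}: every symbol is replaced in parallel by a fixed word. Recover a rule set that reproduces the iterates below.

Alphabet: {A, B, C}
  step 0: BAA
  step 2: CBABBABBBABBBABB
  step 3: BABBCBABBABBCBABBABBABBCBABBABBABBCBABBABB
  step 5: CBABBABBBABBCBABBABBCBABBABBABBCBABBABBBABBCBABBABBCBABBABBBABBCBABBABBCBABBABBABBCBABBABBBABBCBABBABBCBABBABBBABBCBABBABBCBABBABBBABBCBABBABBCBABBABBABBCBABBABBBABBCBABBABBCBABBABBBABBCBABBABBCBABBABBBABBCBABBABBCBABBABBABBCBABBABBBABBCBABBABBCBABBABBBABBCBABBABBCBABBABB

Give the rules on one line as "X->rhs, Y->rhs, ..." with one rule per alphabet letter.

  step 2 ⇒ step 3: CBABBABBBABBBABB ⇒ B·ABB·CB·ABB·ABB·CB·ABB·ABB·ABB·CB·ABB·ABB·ABB·CB·ABB·ABB
    A ↦ CB
    B ↦ ABB
    C ↦ B

A->CB, B->ABB, C->B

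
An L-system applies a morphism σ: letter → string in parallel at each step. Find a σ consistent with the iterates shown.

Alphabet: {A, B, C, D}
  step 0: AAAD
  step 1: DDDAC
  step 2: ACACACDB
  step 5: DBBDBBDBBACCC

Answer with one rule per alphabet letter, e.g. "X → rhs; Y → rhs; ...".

  step 1 ⇒ step 2: DDDAC ⇒ AC·AC·AC·D·B
    A ↦ D
    C ↦ B
    D ↦ AC
    B ↦ C  (constrained at step 2)

A->D, B->C, C->B, D->AC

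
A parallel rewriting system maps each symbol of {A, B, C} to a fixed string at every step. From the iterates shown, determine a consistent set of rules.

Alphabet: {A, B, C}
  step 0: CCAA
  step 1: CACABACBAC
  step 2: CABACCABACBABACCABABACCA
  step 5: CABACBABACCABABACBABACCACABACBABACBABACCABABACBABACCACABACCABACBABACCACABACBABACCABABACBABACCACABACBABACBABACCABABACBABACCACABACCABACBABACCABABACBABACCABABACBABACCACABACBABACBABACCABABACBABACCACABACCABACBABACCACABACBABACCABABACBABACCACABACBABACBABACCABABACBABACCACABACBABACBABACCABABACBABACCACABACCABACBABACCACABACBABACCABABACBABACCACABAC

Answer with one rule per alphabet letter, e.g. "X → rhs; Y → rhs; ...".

  step 1 ⇒ step 2: CACABACBAC ⇒ CA·BAC·CA·BAC·BA·BAC·CA·BA·BAC·CA
    A ↦ BAC
    B ↦ BA
    C ↦ CA

A->BAC, B->BA, C->CA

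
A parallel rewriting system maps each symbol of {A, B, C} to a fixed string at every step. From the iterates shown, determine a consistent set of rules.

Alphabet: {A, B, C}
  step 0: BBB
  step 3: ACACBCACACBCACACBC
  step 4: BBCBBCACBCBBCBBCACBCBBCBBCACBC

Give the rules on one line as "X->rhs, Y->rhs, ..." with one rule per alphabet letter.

  step 3 ⇒ step 4: ACACBCACACBCACACBC ⇒ B·BC·B·BC·AC·BC·B·BC·B·BC·AC·BC·B·BC·B·BC·AC·BC
    A ↦ B
    B ↦ AC
    C ↦ BC

A->B, B->AC, C->BC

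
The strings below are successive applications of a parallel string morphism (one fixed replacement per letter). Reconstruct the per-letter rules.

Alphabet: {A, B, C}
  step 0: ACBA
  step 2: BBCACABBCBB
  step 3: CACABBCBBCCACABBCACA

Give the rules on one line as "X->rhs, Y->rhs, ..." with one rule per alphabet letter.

  step 2 ⇒ step 3: BBCACABBCBB ⇒ CA·CA·BB·C·BB·C·CA·CA·BB·CA·CA
    A ↦ C
    B ↦ CA
    C ↦ BB

A->C, B->CA, C->BB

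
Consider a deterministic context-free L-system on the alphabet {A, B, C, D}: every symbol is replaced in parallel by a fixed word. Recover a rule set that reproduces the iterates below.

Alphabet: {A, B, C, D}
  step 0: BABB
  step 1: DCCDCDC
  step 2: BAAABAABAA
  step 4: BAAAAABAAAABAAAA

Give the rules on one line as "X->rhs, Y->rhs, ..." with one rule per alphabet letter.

A->C, B->DC, C->A, D->BA

  step 1 ⇒ step 2: DCCDCDC ⇒ BA·A·A·BA·A·BA·A
    C ↦ A
    D ↦ BA
  step 0 ⇒ step 1: BABB ⇒ DC·C·DC·DC
    A ↦ C
  step 0 ⇒ step 1: BABB ⇒ DC·C·DC·DC
    B ↦ DC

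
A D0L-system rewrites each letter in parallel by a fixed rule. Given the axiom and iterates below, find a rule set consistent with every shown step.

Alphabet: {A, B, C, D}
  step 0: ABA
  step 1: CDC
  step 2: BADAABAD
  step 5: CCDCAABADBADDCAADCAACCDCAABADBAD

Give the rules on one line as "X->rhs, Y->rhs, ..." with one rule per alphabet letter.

  step 1 ⇒ step 2: CDC ⇒ BAD·AA·BAD
    C ↦ BAD
    D ↦ AA
  step 0 ⇒ step 1: ABA ⇒ C·D·C
    A ↦ C
  step 0 ⇒ step 1: ABA ⇒ C·D·C
    B ↦ D

A->C, B->D, C->BAD, D->AA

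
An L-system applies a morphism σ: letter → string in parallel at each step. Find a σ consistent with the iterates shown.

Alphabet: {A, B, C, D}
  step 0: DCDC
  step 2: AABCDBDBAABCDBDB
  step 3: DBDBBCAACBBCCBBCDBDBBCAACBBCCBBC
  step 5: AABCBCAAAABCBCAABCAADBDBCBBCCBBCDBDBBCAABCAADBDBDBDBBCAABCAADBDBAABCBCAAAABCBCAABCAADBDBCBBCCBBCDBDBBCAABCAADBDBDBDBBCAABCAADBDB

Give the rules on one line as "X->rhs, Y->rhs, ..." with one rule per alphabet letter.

A->DB, B->BC, C->AA, D->CB

  step 2 ⇒ step 3: AABCDBDBAABCDBDB ⇒ DB·DB·BC·AA·CB·BC·CB·BC·DB·DB·BC·AA·CB·BC·CB·BC
    A ↦ DB
    B ↦ BC
    C ↦ AA
    D ↦ CB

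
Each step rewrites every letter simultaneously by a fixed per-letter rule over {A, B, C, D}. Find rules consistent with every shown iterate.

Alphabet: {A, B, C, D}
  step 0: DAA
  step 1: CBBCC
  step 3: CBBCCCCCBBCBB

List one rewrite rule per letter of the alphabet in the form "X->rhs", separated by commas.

A->C, B->AA, C->D, D->CBB

  step 0 ⇒ step 1: DAA ⇒ CBB·C·C
    A ↦ C
    D ↦ CBB
    B ↦ AA  (constrained at step 1)
    C ↦ D  (constrained at step 1)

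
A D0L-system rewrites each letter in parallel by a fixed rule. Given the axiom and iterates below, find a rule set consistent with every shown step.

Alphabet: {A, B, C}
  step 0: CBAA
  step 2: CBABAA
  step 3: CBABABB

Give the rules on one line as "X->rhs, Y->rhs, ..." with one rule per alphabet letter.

A->B, B->A, C->CB

  step 2 ⇒ step 3: CBABAA ⇒ CB·A·B·A·B·B
    A ↦ B
    B ↦ A
    C ↦ CB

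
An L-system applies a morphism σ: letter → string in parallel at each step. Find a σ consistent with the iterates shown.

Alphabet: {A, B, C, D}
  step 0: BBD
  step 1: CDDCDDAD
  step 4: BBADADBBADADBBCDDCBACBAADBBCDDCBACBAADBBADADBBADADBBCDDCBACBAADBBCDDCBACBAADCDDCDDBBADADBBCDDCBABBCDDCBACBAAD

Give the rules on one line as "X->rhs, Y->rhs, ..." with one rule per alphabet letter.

  step 0 ⇒ step 1: BBD ⇒ CDD·CDD·AD
    B ↦ CDD
    D ↦ AD
    A ↦ CBA  (constrained at step 1)
    C ↦ BB  (constrained at step 1)

A->CBA, B->CDD, C->BB, D->AD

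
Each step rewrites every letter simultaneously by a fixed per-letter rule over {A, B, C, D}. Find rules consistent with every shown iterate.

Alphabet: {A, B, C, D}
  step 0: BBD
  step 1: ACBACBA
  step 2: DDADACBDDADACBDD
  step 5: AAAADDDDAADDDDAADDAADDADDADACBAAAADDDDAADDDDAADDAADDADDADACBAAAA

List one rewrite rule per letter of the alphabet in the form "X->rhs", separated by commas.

A->DD, B->ACB, C->AD, D->A

  step 1 ⇒ step 2: ACBACBA ⇒ DD·AD·ACB·DD·AD·ACB·DD
    A ↦ DD
    B ↦ ACB
    C ↦ AD
  step 0 ⇒ step 1: BBD ⇒ ACB·ACB·A
    D ↦ A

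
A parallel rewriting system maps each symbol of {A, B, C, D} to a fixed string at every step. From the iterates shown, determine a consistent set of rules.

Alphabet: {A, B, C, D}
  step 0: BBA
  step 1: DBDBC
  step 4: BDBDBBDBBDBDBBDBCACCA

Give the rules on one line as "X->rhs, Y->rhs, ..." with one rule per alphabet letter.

  step 0 ⇒ step 1: BBA ⇒ DB·DB·C
    A ↦ C
    B ↦ DB
    C ↦ CA  (constrained at step 1)
    D ↦ B  (constrained at step 1)

A->C, B->DB, C->CA, D->B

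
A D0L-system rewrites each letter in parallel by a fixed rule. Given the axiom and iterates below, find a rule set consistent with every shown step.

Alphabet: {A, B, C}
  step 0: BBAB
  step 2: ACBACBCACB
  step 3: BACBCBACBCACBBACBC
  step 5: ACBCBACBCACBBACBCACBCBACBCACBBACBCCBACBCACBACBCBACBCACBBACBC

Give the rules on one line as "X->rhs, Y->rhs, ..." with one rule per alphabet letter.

A->B, B->C, C->ACB

  step 2 ⇒ step 3: ACBACBCACB ⇒ B·ACB·C·B·ACB·C·ACB·B·ACB·C
    A ↦ B
    B ↦ C
    C ↦ ACB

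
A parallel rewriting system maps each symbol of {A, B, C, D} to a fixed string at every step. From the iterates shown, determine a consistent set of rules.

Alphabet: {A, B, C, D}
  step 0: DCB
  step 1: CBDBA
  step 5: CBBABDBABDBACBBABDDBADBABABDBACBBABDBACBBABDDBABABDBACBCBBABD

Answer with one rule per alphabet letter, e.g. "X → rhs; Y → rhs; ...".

A->BD, B->BA, C->D, D->CB

  step 0 ⇒ step 1: DCB ⇒ CB·D·BA
    B ↦ BA
    C ↦ D
    D ↦ CB
    A ↦ BD  (constrained at step 1)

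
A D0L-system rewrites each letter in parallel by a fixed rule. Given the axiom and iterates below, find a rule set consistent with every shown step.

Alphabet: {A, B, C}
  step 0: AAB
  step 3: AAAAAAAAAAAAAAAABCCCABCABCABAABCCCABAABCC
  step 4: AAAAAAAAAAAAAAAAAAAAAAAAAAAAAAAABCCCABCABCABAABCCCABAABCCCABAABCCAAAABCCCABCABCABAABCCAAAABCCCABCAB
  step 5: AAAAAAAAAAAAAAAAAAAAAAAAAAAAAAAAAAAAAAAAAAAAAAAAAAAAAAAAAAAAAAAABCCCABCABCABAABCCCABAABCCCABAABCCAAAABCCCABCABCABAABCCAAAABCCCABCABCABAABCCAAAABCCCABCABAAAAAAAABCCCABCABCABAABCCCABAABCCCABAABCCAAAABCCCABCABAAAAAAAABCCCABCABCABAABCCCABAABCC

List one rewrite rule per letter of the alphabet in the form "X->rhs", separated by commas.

A->AA, B->BCC, C->CAB

  step 4 ⇒ step 5: AAAAAAAAAAAAAAAAAAAAAAAAAAAAAAAABCCCABCABCABAABCCCABAABCCCABAABCCAAAABCCCABCABCABAABCCAAAABCCCABCAB ⇒ AA·AA·AA·AA·AA·AA·AA·AA·AA·AA·AA·AA·AA·AA·AA·AA·AA·AA·AA·AA·AA·AA·AA·AA·AA·AA·AA·AA·AA·AA·AA·AA·BCC·CAB·CAB·CAB·AA·BCC·CAB·AA·BCC·CAB·AA·BCC·AA·AA·BCC·CAB·CAB·CAB·AA·BCC·AA·AA·BCC·CAB·CAB·CAB·AA·BCC·AA·AA·BCC·CAB·CAB·AA·AA·AA·AA·BCC·CAB·CAB·CAB·AA·BCC·CAB·AA·BCC·CAB·AA·BCC·AA·AA·BCC·CAB·CAB·AA·AA·AA·AA·BCC·CAB·CAB·CAB·AA·BCC·CAB·AA·BCC
    A ↦ AA
    B ↦ BCC
    C ↦ CAB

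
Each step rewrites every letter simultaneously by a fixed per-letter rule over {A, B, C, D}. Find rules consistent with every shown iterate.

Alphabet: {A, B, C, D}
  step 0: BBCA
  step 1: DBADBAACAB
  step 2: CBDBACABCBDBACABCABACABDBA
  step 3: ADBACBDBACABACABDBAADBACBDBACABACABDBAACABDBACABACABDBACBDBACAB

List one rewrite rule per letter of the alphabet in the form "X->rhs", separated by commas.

  step 2 ⇒ step 3: CBDBACABCBDBACABCABACABDBA ⇒ A·DBA·CB·DBA·CAB·A·CAB·DBA·A·DBA·CB·DBA·CAB·A·CAB·DBA·A·CAB·DBA·CAB·A·CAB·DBA·CB·DBA·CAB
    A ↦ CAB
    B ↦ DBA
    C ↦ A
    D ↦ CB

A->CAB, B->DBA, C->A, D->CB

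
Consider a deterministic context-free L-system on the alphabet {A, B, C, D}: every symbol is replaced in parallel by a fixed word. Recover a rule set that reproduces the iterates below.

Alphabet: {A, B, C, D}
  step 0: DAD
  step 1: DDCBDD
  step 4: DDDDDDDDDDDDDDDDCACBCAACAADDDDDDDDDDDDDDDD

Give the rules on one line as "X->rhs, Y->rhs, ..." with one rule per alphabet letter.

A->CB, B->A, C->CA, D->DD

  step 0 ⇒ step 1: DAD ⇒ DD·CB·DD
    A ↦ CB
    D ↦ DD
    B ↦ A  (constrained at step 1)
    C ↦ CA  (constrained at step 1)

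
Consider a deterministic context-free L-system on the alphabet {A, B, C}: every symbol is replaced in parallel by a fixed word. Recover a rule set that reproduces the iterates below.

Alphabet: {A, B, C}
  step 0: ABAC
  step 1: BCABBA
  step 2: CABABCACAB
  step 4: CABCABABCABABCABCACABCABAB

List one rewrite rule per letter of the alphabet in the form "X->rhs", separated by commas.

A->B, B->CA, C->BA

  step 1 ⇒ step 2: BCABBA ⇒ CA·BA·B·CA·CA·B
    A ↦ B
    B ↦ CA
    C ↦ BA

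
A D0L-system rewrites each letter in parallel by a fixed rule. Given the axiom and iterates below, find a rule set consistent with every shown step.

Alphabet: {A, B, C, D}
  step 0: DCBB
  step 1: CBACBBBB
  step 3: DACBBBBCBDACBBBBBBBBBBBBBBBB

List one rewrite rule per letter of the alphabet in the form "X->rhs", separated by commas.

A->D, B->BB, C->AC, D->CB

  step 0 ⇒ step 1: DCBB ⇒ CB·AC·BB·BB
    B ↦ BB
    C ↦ AC
    D ↦ CB
    A ↦ D  (constrained at step 1)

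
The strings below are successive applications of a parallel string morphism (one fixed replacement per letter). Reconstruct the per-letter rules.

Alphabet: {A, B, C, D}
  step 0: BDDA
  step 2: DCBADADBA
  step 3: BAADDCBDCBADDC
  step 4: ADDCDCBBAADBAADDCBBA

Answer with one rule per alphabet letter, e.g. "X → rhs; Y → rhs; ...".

A->DC, B->AD, C->A, D->B

  step 3 ⇒ step 4: BAADDCBDCBADDC ⇒ AD·DC·DC·B·B·A·AD·B·A·AD·DC·B·B·A
    A ↦ DC
    B ↦ AD
    C ↦ A
    D ↦ B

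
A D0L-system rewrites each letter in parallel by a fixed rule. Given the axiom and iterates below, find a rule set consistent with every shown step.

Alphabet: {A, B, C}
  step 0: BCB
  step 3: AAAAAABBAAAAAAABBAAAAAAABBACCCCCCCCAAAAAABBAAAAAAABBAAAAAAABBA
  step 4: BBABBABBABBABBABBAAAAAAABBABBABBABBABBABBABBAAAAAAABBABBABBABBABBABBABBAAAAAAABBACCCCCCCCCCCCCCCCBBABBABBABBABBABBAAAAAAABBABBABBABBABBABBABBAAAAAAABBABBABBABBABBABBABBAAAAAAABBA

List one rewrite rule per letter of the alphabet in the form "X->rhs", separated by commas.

  step 3 ⇒ step 4: AAAAAABBAAAAAAABBAAAAAAABBACCCCCCCCAAAAAABBAAAAAAABBAAAAAAABBA ⇒ BBA·BBA·BBA·BBA·BBA·BBA·AAA·AAA·BBA·BBA·BBA·BBA·BBA·BBA·BBA·AAA·AAA·BBA·BBA·BBA·BBA·BBA·BBA·BBA·AAA·AAA·BBA·CC·CC·CC·CC·CC·CC·CC·CC·BBA·BBA·BBA·BBA·BBA·BBA·AAA·AAA·BBA·BBA·BBA·BBA·BBA·BBA·BBA·AAA·AAA·BBA·BBA·BBA·BBA·BBA·BBA·BBA·AAA·AAA·BBA
    A ↦ BBA
    B ↦ AAA
    C ↦ CC

A->BBA, B->AAA, C->CC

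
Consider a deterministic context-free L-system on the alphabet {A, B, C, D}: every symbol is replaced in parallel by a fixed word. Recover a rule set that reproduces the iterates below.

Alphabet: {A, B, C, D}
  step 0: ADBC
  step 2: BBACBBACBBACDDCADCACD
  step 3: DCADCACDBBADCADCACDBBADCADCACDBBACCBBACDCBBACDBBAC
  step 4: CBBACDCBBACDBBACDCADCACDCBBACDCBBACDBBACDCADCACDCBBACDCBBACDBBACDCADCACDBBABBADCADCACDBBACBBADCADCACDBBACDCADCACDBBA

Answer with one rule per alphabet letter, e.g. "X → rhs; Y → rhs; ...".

A->CD, B->DCA, C->BBA, D->C

  step 3 ⇒ step 4: DCADCACDBBADCADCACDBBADCADCACDBBACCBBACDCBBACDBBAC ⇒ C·BBA·CD·C·BBA·CD·BBA·C·DCA·DCA·CD·C·BBA·CD·C·BBA·CD·BBA·C·DCA·DCA·CD·C·BBA·CD·C·BBA·CD·BBA·C·DCA·DCA·CD·BBA·BBA·DCA·DCA·CD·BBA·C·BBA·DCA·DCA·CD·BBA·C·DCA·DCA·CD·BBA
    A ↦ CD
    B ↦ DCA
    C ↦ BBA
    D ↦ C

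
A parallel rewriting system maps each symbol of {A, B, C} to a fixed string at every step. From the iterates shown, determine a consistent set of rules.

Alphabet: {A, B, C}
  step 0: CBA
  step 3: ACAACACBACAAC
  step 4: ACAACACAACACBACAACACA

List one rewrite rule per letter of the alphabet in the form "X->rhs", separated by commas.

A->AC, B->CB, C->A

  step 3 ⇒ step 4: ACAACACBACAAC ⇒ AC·A·AC·AC·A·AC·A·CB·AC·A·AC·AC·A
    A ↦ AC
    B ↦ CB
    C ↦ A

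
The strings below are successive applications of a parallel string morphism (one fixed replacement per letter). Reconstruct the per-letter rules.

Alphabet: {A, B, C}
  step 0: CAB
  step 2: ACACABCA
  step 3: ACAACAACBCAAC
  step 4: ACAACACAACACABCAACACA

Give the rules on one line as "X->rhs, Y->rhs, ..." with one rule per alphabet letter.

A->AC, B->BC, C->A

  step 3 ⇒ step 4: ACAACAACBCAAC ⇒ AC·A·AC·AC·A·AC·AC·A·BC·A·AC·AC·A
    A ↦ AC
    B ↦ BC
    C ↦ A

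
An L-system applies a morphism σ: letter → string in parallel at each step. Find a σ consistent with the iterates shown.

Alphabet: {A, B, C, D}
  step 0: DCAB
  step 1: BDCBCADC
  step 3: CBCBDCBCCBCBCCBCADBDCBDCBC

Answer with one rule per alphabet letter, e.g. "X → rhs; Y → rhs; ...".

  step 0 ⇒ step 1: DCAB ⇒ BD·CB·CAD·C
    A ↦ CAD
    B ↦ C
    C ↦ CB
    D ↦ BD

A->CAD, B->C, C->CB, D->BD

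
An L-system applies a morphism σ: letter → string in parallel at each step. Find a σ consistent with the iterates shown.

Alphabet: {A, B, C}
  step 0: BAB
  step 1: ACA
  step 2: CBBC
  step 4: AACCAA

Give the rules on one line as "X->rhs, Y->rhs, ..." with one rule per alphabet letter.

  step 1 ⇒ step 2: ACA ⇒ C·BB·C
    A ↦ C
    C ↦ BB
  step 0 ⇒ step 1: BAB ⇒ A·C·A
    B ↦ A

A->C, B->A, C->BB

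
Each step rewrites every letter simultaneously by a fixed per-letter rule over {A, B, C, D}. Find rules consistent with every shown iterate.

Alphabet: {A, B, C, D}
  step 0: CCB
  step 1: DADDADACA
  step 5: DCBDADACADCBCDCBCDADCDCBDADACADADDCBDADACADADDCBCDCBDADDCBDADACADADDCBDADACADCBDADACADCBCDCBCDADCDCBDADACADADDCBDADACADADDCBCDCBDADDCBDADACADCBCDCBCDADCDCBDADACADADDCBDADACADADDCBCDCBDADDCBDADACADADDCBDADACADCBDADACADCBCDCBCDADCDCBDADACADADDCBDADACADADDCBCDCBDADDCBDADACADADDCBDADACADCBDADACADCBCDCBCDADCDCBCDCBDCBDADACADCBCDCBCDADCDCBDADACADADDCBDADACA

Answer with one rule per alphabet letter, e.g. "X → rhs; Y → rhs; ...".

A->C, B->ACA, C->DAD, D->DCB

  step 0 ⇒ step 1: CCB ⇒ DAD·DAD·ACA
    B ↦ ACA
    C ↦ DAD
    A ↦ C  (constrained at step 1)
    D ↦ DCB  (constrained at step 1)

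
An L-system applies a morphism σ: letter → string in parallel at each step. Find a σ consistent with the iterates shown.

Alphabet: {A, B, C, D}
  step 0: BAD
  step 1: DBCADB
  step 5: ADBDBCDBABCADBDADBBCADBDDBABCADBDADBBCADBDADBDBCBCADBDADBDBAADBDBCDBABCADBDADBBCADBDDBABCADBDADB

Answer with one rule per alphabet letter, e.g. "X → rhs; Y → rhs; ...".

  step 0 ⇒ step 1: BAD ⇒ D·BC·ADB
    A ↦ BC
    B ↦ D
    D ↦ ADB
    C ↦ BA  (constrained at step 1)

A->BC, B->D, C->BA, D->ADB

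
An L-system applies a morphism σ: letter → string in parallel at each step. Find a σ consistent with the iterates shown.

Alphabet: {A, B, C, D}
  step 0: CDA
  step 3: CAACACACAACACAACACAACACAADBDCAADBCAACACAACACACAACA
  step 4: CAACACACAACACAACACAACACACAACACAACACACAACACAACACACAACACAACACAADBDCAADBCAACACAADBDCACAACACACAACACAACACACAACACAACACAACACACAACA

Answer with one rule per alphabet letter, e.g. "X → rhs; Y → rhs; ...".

  step 3 ⇒ step 4: CAACACACAACACAACACAACACAADBDCAADBCAACACAACACACAACA ⇒ CAA·CA·CA·CAA·CA·CAA·CA·CAA·CA·CA·CAA·CA·CAA·CA·CA·CAA·CA·CAA·CA·CA·CAA·CA·CAA·CA·CA·ADB·DCA·ADB·CAA·CA·CA·ADB·DCA·CAA·CA·CA·CAA·CA·CAA·CA·CA·CAA·CA·CAA·CA·CAA·CA·CA·CAA·CA
    A ↦ CA
    B ↦ DCA
    C ↦ CAA
    D ↦ ADB

A->CA, B->DCA, C->CAA, D->ADB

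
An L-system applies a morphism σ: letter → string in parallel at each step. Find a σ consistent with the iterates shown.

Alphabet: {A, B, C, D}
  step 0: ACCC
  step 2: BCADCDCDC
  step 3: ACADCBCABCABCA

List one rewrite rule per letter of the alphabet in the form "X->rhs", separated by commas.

A->DC, B->AC, C->A, D->BC

  step 2 ⇒ step 3: BCADCDCDC ⇒ AC·A·DC·BC·A·BC·A·BC·A
    A ↦ DC
    B ↦ AC
    C ↦ A
    D ↦ BC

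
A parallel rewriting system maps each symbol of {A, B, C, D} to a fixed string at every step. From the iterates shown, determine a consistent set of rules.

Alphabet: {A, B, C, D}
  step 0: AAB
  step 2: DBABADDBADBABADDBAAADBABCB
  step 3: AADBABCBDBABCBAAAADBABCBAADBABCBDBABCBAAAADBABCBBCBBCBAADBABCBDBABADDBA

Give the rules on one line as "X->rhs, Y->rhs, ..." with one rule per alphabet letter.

A->BCB, B->DBA, C->BAD, D->AA

  step 2 ⇒ step 3: DBABADDBADBABADDBAAADBABCB ⇒ AA·DBA·BCB·DBA·BCB·AA·AA·DBA·BCB·AA·DBA·BCB·DBA·BCB·AA·AA·DBA·BCB·BCB·BCB·AA·DBA·BCB·DBA·BAD·DBA
    A ↦ BCB
    B ↦ DBA
    C ↦ BAD
    D ↦ AA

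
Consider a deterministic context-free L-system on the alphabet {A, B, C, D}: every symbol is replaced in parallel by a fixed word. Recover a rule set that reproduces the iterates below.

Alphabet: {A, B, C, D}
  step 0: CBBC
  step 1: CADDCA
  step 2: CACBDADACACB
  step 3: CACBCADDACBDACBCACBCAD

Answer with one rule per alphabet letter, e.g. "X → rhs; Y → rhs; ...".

  step 2 ⇒ step 3: CACBDADACACB ⇒ CA·CB·CA·D·DA·CB·DA·CB·CA·CB·CA·D
    A ↦ CB
    B ↦ D
    C ↦ CA
    D ↦ DA

A->CB, B->D, C->CA, D->DA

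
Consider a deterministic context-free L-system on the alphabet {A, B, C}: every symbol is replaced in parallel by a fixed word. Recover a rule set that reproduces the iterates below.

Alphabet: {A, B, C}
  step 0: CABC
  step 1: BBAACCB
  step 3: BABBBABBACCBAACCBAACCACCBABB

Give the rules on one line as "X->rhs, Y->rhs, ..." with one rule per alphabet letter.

A->BA, B->ACC, C->B

  step 0 ⇒ step 1: CABC ⇒ B·BA·ACC·B
    A ↦ BA
    B ↦ ACC
    C ↦ B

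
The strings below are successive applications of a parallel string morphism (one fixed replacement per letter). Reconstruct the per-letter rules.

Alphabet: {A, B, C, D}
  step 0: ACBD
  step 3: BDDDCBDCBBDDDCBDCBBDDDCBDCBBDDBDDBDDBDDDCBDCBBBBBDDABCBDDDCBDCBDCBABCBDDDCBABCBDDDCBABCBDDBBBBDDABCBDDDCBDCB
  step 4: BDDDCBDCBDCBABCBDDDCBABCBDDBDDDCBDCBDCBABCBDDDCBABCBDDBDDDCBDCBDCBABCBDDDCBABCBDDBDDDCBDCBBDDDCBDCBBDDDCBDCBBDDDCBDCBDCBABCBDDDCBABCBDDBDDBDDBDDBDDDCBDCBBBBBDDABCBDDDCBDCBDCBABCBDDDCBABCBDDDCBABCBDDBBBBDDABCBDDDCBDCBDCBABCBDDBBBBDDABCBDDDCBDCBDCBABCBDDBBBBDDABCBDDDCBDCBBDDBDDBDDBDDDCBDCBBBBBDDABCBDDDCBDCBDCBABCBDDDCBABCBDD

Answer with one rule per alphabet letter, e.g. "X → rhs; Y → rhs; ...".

A->BBB, B->BDD, C->ABC, D->DCB

  step 3 ⇒ step 4: BDDDCBDCBBDDDCBDCBBDDDCBDCBBDDBDDBDDBDDDCBDCBBBBBDDABCBDDDCBDCBDCBABCBDDDCBABCBDDDCBABCBDDBBBBDDABCBDDDCBDCB ⇒ BDD·DCB·DCB·DCB·ABC·BDD·DCB·ABC·BDD·BDD·DCB·DCB·DCB·ABC·BDD·DCB·ABC·BDD·BDD·DCB·DCB·DCB·ABC·BDD·DCB·ABC·BDD·BDD·DCB·DCB·BDD·DCB·DCB·BDD·DCB·DCB·BDD·DCB·DCB·DCB·ABC·BDD·DCB·ABC·BDD·BDD·BDD·BDD·BDD·DCB·DCB·BBB·BDD·ABC·BDD·DCB·DCB·DCB·ABC·BDD·DCB·ABC·BDD·DCB·ABC·BDD·BBB·BDD·ABC·BDD·DCB·DCB·DCB·ABC·BDD·BBB·BDD·ABC·BDD·DCB·DCB·DCB·ABC·BDD·BBB·BDD·ABC·BDD·DCB·DCB·BDD·BDD·BDD·BDD·DCB·DCB·BBB·BDD·ABC·BDD·DCB·DCB·DCB·ABC·BDD·DCB·ABC·BDD
    A ↦ BBB
    B ↦ BDD
    C ↦ ABC
    D ↦ DCB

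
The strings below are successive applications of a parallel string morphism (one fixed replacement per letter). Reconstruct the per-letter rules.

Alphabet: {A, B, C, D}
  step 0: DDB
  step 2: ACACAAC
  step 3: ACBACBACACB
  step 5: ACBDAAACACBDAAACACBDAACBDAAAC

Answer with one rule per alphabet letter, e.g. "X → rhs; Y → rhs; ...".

A->AC, B->DA, C->B, D->A

  step 2 ⇒ step 3: ACACAAC ⇒ AC·B·AC·B·AC·AC·B
    A ↦ AC
    C ↦ B
    B ↦ DA  (constrained at step 0)
    D ↦ A  (constrained at step 0)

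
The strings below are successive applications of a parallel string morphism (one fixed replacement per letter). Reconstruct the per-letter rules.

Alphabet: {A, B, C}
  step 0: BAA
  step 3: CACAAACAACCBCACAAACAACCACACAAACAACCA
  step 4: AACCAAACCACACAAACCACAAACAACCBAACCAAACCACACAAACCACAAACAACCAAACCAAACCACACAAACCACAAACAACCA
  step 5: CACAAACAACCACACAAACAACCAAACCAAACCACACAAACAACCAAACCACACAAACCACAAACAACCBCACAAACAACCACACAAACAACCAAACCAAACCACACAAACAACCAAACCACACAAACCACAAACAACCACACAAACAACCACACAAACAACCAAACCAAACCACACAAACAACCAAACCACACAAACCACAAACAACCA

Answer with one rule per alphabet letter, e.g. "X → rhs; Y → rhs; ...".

  step 4 ⇒ step 5: AACCAAACCACACAAACCACAAACAACCBAACCAAACCACACAAACCACAAACAACCAAACCAAACCACACAAACCACAAACAACCA ⇒ CA·CA·AAC·AAC·CA·CA·CA·AAC·AAC·CA·AAC·CA·AAC·CA·CA·CA·AAC·AAC·CA·AAC·CA·CA·CA·AAC·CA·CA·AAC·AAC·CB·CA·CA·AAC·AAC·CA·CA·CA·AAC·AAC·CA·AAC·CA·AAC·CA·CA·CA·AAC·AAC·CA·AAC·CA·CA·CA·AAC·CA·CA·AAC·AAC·CA·CA·CA·AAC·AAC·CA·CA·CA·AAC·AAC·CA·AAC·CA·AAC·CA·CA·CA·AAC·AAC·CA·AAC·CA·CA·CA·AAC·CA·CA·AAC·AAC·CA
    A ↦ CA
    B ↦ CB
    C ↦ AAC

A->CA, B->CB, C->AAC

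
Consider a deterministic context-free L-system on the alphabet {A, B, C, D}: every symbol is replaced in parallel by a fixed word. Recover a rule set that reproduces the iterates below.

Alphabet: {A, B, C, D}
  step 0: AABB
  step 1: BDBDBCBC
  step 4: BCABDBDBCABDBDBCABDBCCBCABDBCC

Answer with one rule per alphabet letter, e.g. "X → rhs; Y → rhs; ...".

A->BD, B->BC, C->A, D->C

  step 0 ⇒ step 1: AABB ⇒ BD·BD·BC·BC
    A ↦ BD
    B ↦ BC
    C ↦ A  (constrained at step 1)
    D ↦ C  (constrained at step 1)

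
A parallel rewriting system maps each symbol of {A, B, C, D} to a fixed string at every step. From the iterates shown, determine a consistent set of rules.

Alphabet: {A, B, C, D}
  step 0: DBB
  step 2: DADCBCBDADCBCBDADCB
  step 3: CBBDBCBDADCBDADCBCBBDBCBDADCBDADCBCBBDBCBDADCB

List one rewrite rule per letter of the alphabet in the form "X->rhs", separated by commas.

  step 2 ⇒ step 3: DADCBCBDADCBCBDADCB ⇒ CB·BDB·CB·DA·DCB·DA·DCB·CB·BDB·CB·DA·DCB·DA·DCB·CB·BDB·CB·DA·DCB
    A ↦ BDB
    B ↦ DCB
    C ↦ DA
    D ↦ CB

A->BDB, B->DCB, C->DA, D->CB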